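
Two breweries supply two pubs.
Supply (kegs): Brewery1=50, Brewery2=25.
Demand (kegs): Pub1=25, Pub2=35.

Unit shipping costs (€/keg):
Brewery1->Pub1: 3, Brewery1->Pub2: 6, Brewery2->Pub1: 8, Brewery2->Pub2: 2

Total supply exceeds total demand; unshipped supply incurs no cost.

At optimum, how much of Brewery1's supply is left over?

An optimal plan:
  Brewery1→Pub1: 25 × €3 = €75
  Brewery1→Pub2: 10 × €6 = €60
  Brewery2→Pub2: 25 × €2 = €50
Total cost = €185.
Brewery1 ships 35 of its 50, leaving 15.

15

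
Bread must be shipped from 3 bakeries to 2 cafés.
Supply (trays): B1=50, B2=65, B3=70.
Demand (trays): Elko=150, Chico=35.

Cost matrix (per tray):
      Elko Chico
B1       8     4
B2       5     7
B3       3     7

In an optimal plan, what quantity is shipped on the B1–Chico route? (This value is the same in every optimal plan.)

35

Solving gives:
  B1->Elko: 15 × 8 = 120
  B1->Chico: 35 × 4 = 140
  B2->Elko: 65 × 5 = 325
  B3->Elko: 70 × 3 = 210
Total cost = 795.
So B1→Chico carries 35 trays.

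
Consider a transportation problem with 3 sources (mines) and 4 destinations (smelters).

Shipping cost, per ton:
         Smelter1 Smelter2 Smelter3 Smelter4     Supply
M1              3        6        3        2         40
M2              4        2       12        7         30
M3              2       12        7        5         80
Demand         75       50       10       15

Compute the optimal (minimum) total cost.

An optimal shipping plan:
  M1->Smelter2: 20 × 6 = 120
  M1->Smelter3: 10 × 3 = 30
  M1->Smelter4: 10 × 2 = 20
  M2->Smelter2: 30 × 2 = 60
  M3->Smelter1: 75 × 2 = 150
  M3->Smelter4: 5 × 5 = 25
Total = 120 + 30 + 20 + 60 + 150 + 25 = 405.

405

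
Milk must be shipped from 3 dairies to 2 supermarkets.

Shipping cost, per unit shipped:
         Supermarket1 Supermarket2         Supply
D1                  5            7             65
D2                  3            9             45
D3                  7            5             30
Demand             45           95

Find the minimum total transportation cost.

Optimal allocation:
  D1–Supermarket2: 65 × 7 = 455
  D2–Supermarket1: 45 × 3 = 135
  D3–Supermarket2: 30 × 5 = 150
Total = 455 + 135 + 150 = 740.

740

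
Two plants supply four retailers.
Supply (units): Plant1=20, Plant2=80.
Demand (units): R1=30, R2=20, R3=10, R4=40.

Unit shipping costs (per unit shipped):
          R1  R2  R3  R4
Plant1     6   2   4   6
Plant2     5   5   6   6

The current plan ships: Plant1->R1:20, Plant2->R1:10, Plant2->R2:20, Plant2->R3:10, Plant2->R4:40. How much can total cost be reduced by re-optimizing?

80

Current plan cost = 20·6 + 10·5 + 20·5 + 10·6 + 40·6 = 570.
Optimal plan:
  Plant1→R2: 20 × 2 = 40
  Plant2→R1: 30 × 5 = 150
  Plant2→R3: 10 × 6 = 60
  Plant2→R4: 40 × 6 = 240
Optimal cost = 490.
Saving = 570 − 490 = 80.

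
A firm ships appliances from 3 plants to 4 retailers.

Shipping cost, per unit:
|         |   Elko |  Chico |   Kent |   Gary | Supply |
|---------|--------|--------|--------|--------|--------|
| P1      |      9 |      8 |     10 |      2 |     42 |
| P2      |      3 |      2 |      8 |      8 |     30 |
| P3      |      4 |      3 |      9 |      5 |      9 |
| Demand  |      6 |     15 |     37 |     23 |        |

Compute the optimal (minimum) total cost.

437

A cheapest plan:
  P1 to Kent: 19 × 10 = 190
  P1 to Gary: 23 × 2 = 46
  P2 to Chico: 15 × 2 = 30
  P2 to Kent: 15 × 8 = 120
  P3 to Elko: 6 × 4 = 24
  P3 to Kent: 3 × 9 = 27
Total = 190 + 46 + 30 + 120 + 24 + 27 = 437.
(Supply check: P1 ships 42; P2 ships 30; P3 ships 9.)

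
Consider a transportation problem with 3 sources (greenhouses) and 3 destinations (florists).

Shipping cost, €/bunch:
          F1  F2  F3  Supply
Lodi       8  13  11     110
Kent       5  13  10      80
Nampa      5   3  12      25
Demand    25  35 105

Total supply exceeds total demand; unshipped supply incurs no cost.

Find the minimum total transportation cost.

One minimum-cost allocation:
  Lodi–F2: 10 × €13 = €130
  Lodi–F3: 50 × €11 = €550
  Kent–F1: 25 × €5 = €125
  Kent–F3: 55 × €10 = €550
  Nampa–F2: 25 × €3 = €75
Total = 130 + 550 + 125 + 550 + 75 = €1430.

1430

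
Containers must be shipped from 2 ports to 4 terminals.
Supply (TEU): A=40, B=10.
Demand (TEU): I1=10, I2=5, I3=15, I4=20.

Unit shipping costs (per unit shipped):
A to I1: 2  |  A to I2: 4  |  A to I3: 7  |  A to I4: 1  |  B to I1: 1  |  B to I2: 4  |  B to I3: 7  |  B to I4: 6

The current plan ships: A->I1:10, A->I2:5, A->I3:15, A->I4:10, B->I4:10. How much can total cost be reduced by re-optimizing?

Current plan cost = 10·2 + 5·4 + 15·7 + 10·1 + 10·6 = 215.
Optimal plan:
  A→I2: 5 × 4 = 20
  A→I3: 15 × 7 = 105
  A→I4: 20 × 1 = 20
  B→I1: 10 × 1 = 10
Optimal cost = 155.
Saving = 215 − 155 = 60.

60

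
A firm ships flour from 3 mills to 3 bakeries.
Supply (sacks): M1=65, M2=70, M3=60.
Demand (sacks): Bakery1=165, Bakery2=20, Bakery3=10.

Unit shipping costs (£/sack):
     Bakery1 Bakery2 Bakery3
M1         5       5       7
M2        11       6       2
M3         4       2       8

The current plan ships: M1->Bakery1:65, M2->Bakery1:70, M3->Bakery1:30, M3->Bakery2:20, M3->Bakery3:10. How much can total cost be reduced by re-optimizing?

190

Current plan cost = 65·5 + 70·11 + 30·4 + 20·2 + 10·8 = £1335.
Optimal plan:
  M1–Bakery1: 65 × £5 = £325
  M2–Bakery1: 40 × £11 = £440
  M2–Bakery2: 20 × £6 = £120
  M2–Bakery3: 10 × £2 = £20
  M3–Bakery1: 60 × £4 = £240
Optimal cost = £1145.
Saving = 1335 − 1145 = £190.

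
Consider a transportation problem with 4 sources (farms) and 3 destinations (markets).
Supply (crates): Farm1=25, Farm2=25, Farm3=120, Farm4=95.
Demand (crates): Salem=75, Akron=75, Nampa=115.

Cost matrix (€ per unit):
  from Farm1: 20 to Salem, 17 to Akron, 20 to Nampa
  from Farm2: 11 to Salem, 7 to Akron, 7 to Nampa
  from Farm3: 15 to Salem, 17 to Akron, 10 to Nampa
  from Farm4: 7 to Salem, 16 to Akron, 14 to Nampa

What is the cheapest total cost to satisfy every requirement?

2680

One minimum-cost allocation:
  Farm1->Akron: 25 × €17 = €425
  Farm2->Akron: 25 × €7 = €175
  Farm3->Akron: 5 × €17 = €85
  Farm3->Nampa: 115 × €10 = €1150
  Farm4->Salem: 75 × €7 = €525
  Farm4->Akron: 20 × €16 = €320
Total = 425 + 175 + 85 + 1150 + 525 + 320 = €2680.
(Supply check: Farm1 ships 25; Farm2 ships 25; Farm3 ships 120; Farm4 ships 95.)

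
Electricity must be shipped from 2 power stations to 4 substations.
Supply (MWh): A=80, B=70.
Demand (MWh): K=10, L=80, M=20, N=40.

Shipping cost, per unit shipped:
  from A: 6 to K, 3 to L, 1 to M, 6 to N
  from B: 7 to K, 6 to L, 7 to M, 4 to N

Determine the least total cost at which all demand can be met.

550

Optimal allocation:
  A–L: 60 MWh
  A–M: 20 MWh
  B–K: 10 MWh
  B–L: 20 MWh
  B–N: 40 MWh
Total cost = 550.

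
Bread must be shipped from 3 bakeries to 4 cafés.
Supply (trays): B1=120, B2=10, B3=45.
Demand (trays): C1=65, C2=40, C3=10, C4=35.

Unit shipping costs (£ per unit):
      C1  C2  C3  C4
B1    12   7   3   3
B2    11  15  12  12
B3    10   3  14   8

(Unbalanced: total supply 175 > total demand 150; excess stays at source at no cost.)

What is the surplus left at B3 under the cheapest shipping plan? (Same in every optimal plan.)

Minimum-cost shipments:
  B1 to C1: 50 × £12 = £600
  B1 to C3: 10 × £3 = £30
  B1 to C4: 35 × £3 = £105
  B2 to C1: 10 × £11 = £110
  B3 to C1: 5 × £10 = £50
  B3 to C2: 40 × £3 = £120
Total cost = £1015.
B3 ships 45 of its 45, leaving 0.

0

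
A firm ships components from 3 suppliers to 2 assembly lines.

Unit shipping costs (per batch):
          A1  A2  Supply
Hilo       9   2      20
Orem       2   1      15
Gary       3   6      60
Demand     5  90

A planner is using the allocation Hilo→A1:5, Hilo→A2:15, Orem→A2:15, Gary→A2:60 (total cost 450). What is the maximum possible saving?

50

Current plan cost = 5·9 + 15·2 + 15·1 + 60·6 = 450.
Optimal plan:
  Hilo→A2: 20 × 2 = 40
  Orem→A2: 15 × 1 = 15
  Gary→A1: 5 × 3 = 15
  Gary→A2: 55 × 6 = 330
Optimal cost = 400.
Saving = 450 − 400 = 50.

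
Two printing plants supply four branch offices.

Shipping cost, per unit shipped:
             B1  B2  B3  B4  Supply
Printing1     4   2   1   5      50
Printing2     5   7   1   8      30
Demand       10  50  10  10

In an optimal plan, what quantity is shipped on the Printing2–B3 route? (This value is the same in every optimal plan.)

Solving gives:
  Printing1–B2: 50 × 2 = 100
  Printing2–B1: 10 × 5 = 50
  Printing2–B3: 10 × 1 = 10
  Printing2–B4: 10 × 8 = 80
Total cost = 240.
So Printing2→B3 carries 10 boxes.

10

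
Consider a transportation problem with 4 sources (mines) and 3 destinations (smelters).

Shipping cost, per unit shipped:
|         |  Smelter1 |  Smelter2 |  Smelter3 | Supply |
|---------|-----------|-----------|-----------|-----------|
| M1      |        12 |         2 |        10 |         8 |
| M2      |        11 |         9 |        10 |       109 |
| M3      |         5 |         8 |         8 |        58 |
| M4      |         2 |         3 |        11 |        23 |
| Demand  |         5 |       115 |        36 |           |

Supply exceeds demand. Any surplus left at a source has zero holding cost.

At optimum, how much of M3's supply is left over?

0

Minimum-cost shipments:
  M1→Smelter2: 8 × 2 = 16
  M2→Smelter2: 67 × 9 = 603
  M3→Smelter1: 5 × 5 = 25
  M3→Smelter2: 17 × 8 = 136
  M3→Smelter3: 36 × 8 = 288
  M4→Smelter2: 23 × 3 = 69
Total cost = 1137.
M3 ships 58 of its 58, leaving 0.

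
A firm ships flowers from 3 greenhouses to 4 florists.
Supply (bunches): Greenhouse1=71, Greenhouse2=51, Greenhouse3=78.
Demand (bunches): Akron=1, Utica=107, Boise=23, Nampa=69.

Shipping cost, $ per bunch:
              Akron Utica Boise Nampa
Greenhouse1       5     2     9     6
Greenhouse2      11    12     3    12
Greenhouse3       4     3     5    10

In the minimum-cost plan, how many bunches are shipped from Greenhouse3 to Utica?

The minimum-cost plan:
  Greenhouse1–Utica: 30 bunches
  Greenhouse1–Nampa: 41 bunches
  Greenhouse2–Boise: 23 bunches
  Greenhouse2–Nampa: 28 bunches
  Greenhouse3–Akron: 1 bunches
  Greenhouse3–Utica: 77 bunches
Total cost = $946.
So Greenhouse3→Utica carries 77 bunches.

77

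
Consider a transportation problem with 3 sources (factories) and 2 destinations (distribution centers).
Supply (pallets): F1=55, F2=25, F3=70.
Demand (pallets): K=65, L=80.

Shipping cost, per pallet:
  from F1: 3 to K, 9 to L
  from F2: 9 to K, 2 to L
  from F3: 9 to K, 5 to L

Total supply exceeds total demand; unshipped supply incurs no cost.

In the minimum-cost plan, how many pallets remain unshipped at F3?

An optimal plan:
  F1 to K: 55 pallets
  F2 to L: 25 pallets
  F3 to K: 10 pallets
  F3 to L: 55 pallets
Total cost = 580.
F3 ships 65 of its 70, leaving 5.

5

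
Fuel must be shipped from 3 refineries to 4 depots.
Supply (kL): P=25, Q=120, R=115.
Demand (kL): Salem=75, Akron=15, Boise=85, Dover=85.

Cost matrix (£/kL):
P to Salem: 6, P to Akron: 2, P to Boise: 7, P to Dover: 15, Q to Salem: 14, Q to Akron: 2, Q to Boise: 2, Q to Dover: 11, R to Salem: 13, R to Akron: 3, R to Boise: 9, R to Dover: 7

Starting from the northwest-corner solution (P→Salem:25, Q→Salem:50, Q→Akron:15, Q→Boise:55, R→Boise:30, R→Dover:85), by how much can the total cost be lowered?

Current plan cost = 25·6 + 50·14 + 15·2 + 55·2 + 30·9 + 85·7 = £1855.
Optimal plan:
  P->Salem: 25 kL
  Q->Salem: 20 kL
  Q->Akron: 15 kL
  Q->Boise: 85 kL
  R->Salem: 30 kL
  R->Dover: 85 kL
Optimal cost = £1615.
Saving = 1855 − 1615 = £240.

240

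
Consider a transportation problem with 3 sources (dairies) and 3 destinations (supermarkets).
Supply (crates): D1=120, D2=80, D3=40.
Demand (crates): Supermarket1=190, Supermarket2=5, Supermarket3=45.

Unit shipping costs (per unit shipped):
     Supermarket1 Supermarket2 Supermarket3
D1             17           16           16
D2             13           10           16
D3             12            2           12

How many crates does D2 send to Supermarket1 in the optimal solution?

Optimal shipments:
  D1→Supermarket1: 75 crates
  D1→Supermarket3: 45 crates
  D2→Supermarket1: 80 crates
  D3→Supermarket1: 35 crates
  D3→Supermarket2: 5 crates
Total cost = 3465.
So D2→Supermarket1 carries 80 crates.

80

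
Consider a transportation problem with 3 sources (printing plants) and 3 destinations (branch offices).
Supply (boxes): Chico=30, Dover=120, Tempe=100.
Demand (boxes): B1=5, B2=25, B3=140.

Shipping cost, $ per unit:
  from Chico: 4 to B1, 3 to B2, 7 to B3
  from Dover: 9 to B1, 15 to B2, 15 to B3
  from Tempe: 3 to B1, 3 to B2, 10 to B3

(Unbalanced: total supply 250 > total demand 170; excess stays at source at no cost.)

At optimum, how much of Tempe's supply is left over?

Minimum-cost shipments:
  Chico->B3: 30 boxes
  Dover->B3: 40 boxes
  Tempe->B1: 5 boxes
  Tempe->B2: 25 boxes
  Tempe->B3: 70 boxes
Total cost = $1600.
Tempe ships 100 of its 100, leaving 0.

0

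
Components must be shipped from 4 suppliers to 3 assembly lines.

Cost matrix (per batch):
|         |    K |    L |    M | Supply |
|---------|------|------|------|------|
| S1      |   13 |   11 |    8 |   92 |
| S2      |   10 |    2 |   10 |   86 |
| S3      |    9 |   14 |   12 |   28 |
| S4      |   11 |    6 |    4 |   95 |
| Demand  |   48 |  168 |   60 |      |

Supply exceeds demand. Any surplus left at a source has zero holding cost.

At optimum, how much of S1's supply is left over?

Minimum-cost shipments:
  S1–K: 20 batches
  S1–M: 47 batches
  S2–L: 86 batches
  S3–K: 28 batches
  S4–L: 82 batches
  S4–M: 13 batches
Total cost = 1604.
S1 ships 67 of its 92, leaving 25.

25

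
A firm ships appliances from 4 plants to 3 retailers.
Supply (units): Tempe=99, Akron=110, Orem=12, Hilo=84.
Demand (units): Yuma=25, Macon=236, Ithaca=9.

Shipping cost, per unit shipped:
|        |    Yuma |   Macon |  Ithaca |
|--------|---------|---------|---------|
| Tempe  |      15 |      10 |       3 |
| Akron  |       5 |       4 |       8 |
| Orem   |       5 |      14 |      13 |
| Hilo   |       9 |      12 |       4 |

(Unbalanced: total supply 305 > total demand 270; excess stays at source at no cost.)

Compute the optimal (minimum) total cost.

Optimal allocation:
  Tempe->Macon: 99 × 10 = 990
  Akron->Macon: 110 × 4 = 440
  Orem->Yuma: 12 × 5 = 60
  Hilo->Yuma: 13 × 9 = 117
  Hilo->Macon: 27 × 12 = 324
  Hilo->Ithaca: 9 × 4 = 36
Total = 990 + 440 + 60 + 117 + 324 + 36 = 1967.
(Supply check: Tempe ships 99; Akron ships 110; Orem ships 12; Hilo ships 49.)

1967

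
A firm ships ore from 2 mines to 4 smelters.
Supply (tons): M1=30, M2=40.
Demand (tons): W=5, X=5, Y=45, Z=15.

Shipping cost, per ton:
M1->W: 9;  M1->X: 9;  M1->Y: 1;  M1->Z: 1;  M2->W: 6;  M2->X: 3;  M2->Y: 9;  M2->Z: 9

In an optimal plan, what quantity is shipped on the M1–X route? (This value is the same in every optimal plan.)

Solving gives:
  M1→Y: 15 × 1 = 15
  M1→Z: 15 × 1 = 15
  M2→W: 5 × 6 = 30
  M2→X: 5 × 3 = 15
  M2→Y: 30 × 9 = 270
Total cost = 345.
The route M1→X is not used.

0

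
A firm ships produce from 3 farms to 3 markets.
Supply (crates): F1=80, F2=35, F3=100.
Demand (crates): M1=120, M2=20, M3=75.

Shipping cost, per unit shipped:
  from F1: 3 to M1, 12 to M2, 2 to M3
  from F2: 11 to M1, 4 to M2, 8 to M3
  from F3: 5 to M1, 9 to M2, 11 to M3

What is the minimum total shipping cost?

880

Optimal allocation:
  F1->M1: 20 × 3 = 60
  F1->M3: 60 × 2 = 120
  F2->M2: 20 × 4 = 80
  F2->M3: 15 × 8 = 120
  F3->M1: 100 × 5 = 500
Total = 60 + 120 + 80 + 120 + 500 = 880.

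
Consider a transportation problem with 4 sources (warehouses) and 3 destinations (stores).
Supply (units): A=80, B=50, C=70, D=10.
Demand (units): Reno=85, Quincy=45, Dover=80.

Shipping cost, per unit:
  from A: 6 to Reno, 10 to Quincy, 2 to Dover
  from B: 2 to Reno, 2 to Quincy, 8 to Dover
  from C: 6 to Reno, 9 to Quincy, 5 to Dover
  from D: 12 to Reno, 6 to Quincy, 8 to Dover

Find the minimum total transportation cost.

Optimal allocation:
  A–Dover: 80 × 2 = 160
  B–Reno: 15 × 2 = 30
  B–Quincy: 35 × 2 = 70
  C–Reno: 70 × 6 = 420
  D–Quincy: 10 × 6 = 60
Total = 160 + 30 + 70 + 420 + 60 = 740.
(Supply check: A ships 80; B ships 50; C ships 70; D ships 10.)

740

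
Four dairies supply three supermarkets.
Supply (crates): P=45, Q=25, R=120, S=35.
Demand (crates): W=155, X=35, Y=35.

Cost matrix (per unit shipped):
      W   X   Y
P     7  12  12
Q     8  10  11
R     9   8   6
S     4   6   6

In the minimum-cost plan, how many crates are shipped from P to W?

45

Solving gives:
  P to W: 45 × 7 = 315
  Q to W: 25 × 8 = 200
  R to W: 50 × 9 = 450
  R to X: 35 × 8 = 280
  R to Y: 35 × 6 = 210
  S to W: 35 × 4 = 140
Total cost = 1595.
So P→W carries 45 crates.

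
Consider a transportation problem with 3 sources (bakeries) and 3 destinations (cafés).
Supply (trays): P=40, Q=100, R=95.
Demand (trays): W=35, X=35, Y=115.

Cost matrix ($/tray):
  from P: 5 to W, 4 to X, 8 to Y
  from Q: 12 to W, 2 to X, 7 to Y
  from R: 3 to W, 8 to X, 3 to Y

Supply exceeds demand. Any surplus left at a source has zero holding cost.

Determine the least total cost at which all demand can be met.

670

An optimal shipping plan:
  P–W: 35 trays
  Q–X: 35 trays
  Q–Y: 20 trays
  R–Y: 95 trays
Total cost = $670.
(Supply check: P ships 35; Q ships 55; R ships 95.)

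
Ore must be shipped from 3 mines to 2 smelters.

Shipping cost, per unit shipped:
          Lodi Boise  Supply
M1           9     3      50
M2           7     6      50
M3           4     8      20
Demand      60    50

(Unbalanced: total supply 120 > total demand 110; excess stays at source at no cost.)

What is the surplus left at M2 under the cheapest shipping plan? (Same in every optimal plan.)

10

An optimal plan:
  M1->Boise: 50 × 3 = 150
  M2->Lodi: 40 × 7 = 280
  M3->Lodi: 20 × 4 = 80
Total cost = 510.
M2 ships 40 of its 50, leaving 10.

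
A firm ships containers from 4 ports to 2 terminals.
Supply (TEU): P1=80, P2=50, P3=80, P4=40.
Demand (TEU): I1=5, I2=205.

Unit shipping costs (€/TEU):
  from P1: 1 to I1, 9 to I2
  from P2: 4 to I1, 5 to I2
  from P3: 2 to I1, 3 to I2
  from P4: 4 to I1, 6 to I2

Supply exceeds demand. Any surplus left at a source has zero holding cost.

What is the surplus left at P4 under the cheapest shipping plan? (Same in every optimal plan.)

An optimal plan:
  P1 to I1: 5 × €1 = €5
  P1 to I2: 35 × €9 = €315
  P2 to I2: 50 × €5 = €250
  P3 to I2: 80 × €3 = €240
  P4 to I2: 40 × €6 = €240
Total cost = €1050.
P4 ships 40 of its 40, leaving 0.

0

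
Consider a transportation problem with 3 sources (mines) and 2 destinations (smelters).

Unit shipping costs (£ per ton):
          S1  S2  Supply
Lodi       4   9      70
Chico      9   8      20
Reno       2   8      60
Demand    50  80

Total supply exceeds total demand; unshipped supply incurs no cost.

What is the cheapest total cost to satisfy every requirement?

One minimum-cost allocation:
  Lodi to S2: 50 × £9 = £450
  Chico to S2: 20 × £8 = £160
  Reno to S1: 50 × £2 = £100
  Reno to S2: 10 × £8 = £80
Total = 450 + 160 + 100 + 80 = £790.

790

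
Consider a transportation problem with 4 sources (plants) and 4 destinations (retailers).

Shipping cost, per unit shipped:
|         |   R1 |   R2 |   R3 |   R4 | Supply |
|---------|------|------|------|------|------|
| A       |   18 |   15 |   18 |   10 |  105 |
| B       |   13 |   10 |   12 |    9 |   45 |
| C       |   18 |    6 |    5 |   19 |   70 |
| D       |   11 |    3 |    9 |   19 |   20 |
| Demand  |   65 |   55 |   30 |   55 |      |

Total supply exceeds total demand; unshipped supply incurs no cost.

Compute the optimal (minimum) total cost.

A cheapest plan:
  A->R1: 15 × 18 = 270
  A->R4: 55 × 10 = 550
  B->R1: 45 × 13 = 585
  C->R2: 40 × 6 = 240
  C->R3: 30 × 5 = 150
  D->R1: 5 × 11 = 55
  D->R2: 15 × 3 = 45
Total = 270 + 550 + 585 + 240 + 150 + 55 + 45 = 1895.
(Supply check: A ships 70; B ships 45; C ships 70; D ships 20.)

1895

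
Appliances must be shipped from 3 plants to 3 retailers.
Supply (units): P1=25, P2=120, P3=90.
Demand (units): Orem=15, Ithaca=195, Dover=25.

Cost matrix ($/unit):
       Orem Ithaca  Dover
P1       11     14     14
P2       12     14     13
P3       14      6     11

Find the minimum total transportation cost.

2500

Optimal allocation:
  P1 to Orem: 15 × $11 = $165
  P1 to Ithaca: 10 × $14 = $140
  P2 to Ithaca: 95 × $14 = $1330
  P2 to Dover: 25 × $13 = $325
  P3 to Ithaca: 90 × $6 = $540
Total = 165 + 140 + 1330 + 325 + 540 = $2500.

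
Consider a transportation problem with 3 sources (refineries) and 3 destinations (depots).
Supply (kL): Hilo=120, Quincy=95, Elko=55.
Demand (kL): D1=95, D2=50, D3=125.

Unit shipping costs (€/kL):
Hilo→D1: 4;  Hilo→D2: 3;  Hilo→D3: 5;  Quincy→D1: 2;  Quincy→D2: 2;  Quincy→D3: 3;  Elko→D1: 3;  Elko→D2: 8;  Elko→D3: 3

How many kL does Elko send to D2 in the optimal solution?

Solving gives:
  Hilo->D2: 50 × €3 = €150
  Hilo->D3: 70 × €5 = €350
  Quincy->D1: 95 × €2 = €190
  Elko->D3: 55 × €3 = €165
Total cost = €855.
The route Elko→D2 is not used.

0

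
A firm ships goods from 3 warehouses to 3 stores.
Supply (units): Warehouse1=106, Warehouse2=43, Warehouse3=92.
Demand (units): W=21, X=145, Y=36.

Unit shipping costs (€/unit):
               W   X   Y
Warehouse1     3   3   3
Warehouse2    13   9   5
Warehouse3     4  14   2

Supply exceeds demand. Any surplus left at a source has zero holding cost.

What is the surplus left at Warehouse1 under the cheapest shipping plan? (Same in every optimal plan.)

0

Minimum-cost shipments:
  Warehouse1–X: 106 × €3 = €318
  Warehouse2–X: 39 × €9 = €351
  Warehouse3–W: 21 × €4 = €84
  Warehouse3–Y: 36 × €2 = €72
Total cost = €825.
Warehouse1 ships 106 of its 106, leaving 0.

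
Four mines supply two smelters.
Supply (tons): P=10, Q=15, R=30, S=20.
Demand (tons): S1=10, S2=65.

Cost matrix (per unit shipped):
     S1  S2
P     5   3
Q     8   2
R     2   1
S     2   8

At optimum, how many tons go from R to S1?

0

The minimum-cost plan:
  P–S2: 10 tons
  Q–S2: 15 tons
  R–S2: 30 tons
  S–S1: 10 tons
  S–S2: 10 tons
Total cost = 190.
The route R→S1 is not used.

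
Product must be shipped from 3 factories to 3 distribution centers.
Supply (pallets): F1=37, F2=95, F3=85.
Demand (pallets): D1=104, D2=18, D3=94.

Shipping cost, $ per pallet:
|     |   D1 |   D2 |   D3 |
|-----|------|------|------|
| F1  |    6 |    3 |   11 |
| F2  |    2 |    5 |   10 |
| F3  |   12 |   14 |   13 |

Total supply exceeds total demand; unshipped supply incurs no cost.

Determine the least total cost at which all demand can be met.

1500

Optimal allocation:
  F1 to D1: 9 × $6 = $54
  F1 to D2: 18 × $3 = $54
  F1 to D3: 10 × $11 = $110
  F2 to D1: 95 × $2 = $190
  F3 to D3: 84 × $13 = $1092
Total = 54 + 54 + 110 + 190 + 1092 = $1500.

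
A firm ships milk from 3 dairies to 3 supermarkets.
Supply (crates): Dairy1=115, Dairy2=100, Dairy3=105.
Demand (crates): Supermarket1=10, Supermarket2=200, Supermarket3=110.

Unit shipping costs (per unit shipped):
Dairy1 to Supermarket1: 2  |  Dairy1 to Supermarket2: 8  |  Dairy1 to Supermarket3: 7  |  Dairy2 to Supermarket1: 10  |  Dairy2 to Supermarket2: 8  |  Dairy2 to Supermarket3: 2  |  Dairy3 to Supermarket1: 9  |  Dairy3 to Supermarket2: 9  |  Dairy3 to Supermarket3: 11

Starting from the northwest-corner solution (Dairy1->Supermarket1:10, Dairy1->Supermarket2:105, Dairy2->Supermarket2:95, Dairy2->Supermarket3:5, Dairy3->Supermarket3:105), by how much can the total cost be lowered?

790

Current plan cost = 10·2 + 105·8 + 95·8 + 5·2 + 105·11 = 2785.
Optimal plan:
  Dairy1->Supermarket1: 10 crates
  Dairy1->Supermarket2: 95 crates
  Dairy1->Supermarket3: 10 crates
  Dairy2->Supermarket3: 100 crates
  Dairy3->Supermarket2: 105 crates
Optimal cost = 1995.
Saving = 2785 − 1995 = 790.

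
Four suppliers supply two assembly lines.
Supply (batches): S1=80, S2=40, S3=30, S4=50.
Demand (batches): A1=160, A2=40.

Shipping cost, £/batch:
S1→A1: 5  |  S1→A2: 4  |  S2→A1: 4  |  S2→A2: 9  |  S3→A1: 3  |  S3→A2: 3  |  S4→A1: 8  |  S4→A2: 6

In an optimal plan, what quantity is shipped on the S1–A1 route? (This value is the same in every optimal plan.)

The minimum-cost plan:
  S1→A1: 80 × £5 = £400
  S2→A1: 40 × £4 = £160
  S3→A1: 30 × £3 = £90
  S4→A1: 10 × £8 = £80
  S4→A2: 40 × £6 = £240
Total cost = £970.
So S1→A1 carries 80 batches.

80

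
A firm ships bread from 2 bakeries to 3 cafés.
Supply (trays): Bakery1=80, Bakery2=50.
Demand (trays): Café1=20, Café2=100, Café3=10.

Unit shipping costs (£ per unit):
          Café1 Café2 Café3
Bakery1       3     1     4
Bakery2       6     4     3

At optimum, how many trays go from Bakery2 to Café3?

10

Solving gives:
  Bakery1–Café1: 20 trays
  Bakery1–Café2: 60 trays
  Bakery2–Café2: 40 trays
  Bakery2–Café3: 10 trays
Total cost = £310.
So Bakery2→Café3 carries 10 trays.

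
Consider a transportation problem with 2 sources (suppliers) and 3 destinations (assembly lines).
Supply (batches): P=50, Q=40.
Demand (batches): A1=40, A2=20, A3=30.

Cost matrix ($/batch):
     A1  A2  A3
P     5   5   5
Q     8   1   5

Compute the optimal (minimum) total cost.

One minimum-cost allocation:
  P→A1: 40 × $5 = $200
  P→A3: 10 × $5 = $50
  Q→A2: 20 × $1 = $20
  Q→A3: 20 × $5 = $100
Total = 200 + 50 + 20 + 100 = $370.
(Supply check: P ships 50; Q ships 40.)

370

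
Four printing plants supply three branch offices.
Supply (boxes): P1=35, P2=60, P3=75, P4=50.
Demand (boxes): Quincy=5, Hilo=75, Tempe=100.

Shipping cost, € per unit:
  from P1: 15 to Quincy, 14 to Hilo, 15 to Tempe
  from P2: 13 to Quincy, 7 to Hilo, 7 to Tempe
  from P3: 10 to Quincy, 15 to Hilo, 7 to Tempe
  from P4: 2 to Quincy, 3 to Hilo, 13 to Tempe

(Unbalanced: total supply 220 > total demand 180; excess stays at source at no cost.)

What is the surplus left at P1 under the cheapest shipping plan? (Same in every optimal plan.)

35

Minimum-cost shipments:
  P2→Hilo: 30 boxes
  P2→Tempe: 25 boxes
  P3→Tempe: 75 boxes
  P4→Quincy: 5 boxes
  P4→Hilo: 45 boxes
Total cost = €1055.
P1 ships 0 of its 35, leaving 35.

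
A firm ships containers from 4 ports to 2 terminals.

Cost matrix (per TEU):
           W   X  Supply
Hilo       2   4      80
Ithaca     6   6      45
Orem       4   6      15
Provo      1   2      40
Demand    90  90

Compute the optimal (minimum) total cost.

580

A cheapest plan:
  Hilo to W: 80 × 2 = 160
  Ithaca to X: 45 × 6 = 270
  Orem to W: 10 × 4 = 40
  Orem to X: 5 × 6 = 30
  Provo to X: 40 × 2 = 80
Total = 160 + 270 + 40 + 30 + 80 = 580.
(Supply check: Hilo ships 80; Ithaca ships 45; Orem ships 15; Provo ships 40.)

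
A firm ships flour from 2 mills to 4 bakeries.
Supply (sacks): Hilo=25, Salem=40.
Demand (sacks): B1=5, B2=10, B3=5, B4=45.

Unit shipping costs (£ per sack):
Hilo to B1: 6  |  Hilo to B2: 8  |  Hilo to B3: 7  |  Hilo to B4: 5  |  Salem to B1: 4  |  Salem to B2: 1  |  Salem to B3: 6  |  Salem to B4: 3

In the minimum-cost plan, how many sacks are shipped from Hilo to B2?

0

Solving gives:
  Hilo→B1: 5 sacks
  Hilo→B3: 5 sacks
  Hilo→B4: 15 sacks
  Salem→B2: 10 sacks
  Salem→B4: 30 sacks
Total cost = £240.
The route Hilo→B2 is not used.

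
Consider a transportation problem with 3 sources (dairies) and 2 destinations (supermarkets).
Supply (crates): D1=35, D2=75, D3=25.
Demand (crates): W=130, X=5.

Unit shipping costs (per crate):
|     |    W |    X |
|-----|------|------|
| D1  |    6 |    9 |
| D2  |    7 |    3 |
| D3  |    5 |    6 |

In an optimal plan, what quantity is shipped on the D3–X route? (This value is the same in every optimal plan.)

Solving gives:
  D1–W: 35 crates
  D2–W: 70 crates
  D2–X: 5 crates
  D3–W: 25 crates
Total cost = 840.
The route D3→X is not used.

0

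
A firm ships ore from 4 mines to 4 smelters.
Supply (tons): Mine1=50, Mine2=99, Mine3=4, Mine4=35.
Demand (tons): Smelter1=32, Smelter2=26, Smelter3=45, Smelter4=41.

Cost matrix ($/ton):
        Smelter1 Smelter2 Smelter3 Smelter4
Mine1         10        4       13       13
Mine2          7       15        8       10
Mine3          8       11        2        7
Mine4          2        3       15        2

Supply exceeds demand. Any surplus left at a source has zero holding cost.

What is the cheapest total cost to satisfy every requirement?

794

Optimal allocation:
  Mine1→Smelter2: 26 tons
  Mine2→Smelter1: 32 tons
  Mine2→Smelter3: 41 tons
  Mine2→Smelter4: 6 tons
  Mine3→Smelter3: 4 tons
  Mine4→Smelter4: 35 tons
Total cost = $794.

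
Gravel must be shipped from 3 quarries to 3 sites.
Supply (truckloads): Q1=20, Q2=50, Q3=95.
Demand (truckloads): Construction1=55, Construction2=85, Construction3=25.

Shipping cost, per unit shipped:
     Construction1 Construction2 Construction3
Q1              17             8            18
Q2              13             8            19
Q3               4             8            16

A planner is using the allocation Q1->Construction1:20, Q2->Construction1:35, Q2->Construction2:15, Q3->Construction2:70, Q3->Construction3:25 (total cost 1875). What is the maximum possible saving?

Current plan cost = 20·17 + 35·13 + 15·8 + 70·8 + 25·16 = 1875.
Optimal plan:
  Q1->Construction2: 20 × 8 = 160
  Q2->Construction2: 50 × 8 = 400
  Q3->Construction1: 55 × 4 = 220
  Q3->Construction2: 15 × 8 = 120
  Q3->Construction3: 25 × 16 = 400
Optimal cost = 1300.
Saving = 1875 − 1300 = 575.

575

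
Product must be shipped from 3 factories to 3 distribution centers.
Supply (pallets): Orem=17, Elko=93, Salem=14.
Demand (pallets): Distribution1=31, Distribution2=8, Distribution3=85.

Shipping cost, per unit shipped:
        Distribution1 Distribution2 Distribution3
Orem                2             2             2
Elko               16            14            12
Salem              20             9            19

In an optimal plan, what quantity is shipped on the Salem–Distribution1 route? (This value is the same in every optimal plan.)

The minimum-cost plan:
  Orem→Distribution1: 17 × 2 = 34
  Elko→Distribution1: 8 × 16 = 128
  Elko→Distribution3: 85 × 12 = 1020
  Salem→Distribution1: 6 × 20 = 120
  Salem→Distribution2: 8 × 9 = 72
Total cost = 1374.
So Salem→Distribution1 carries 6 pallets.

6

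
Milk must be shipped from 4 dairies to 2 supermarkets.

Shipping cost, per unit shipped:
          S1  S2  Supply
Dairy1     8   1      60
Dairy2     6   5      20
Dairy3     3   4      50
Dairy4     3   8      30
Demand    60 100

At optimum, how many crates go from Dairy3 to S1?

Optimal shipments:
  Dairy1–S2: 60 × 1 = 60
  Dairy2–S2: 20 × 5 = 100
  Dairy3–S1: 30 × 3 = 90
  Dairy3–S2: 20 × 4 = 80
  Dairy4–S1: 30 × 3 = 90
Total cost = 420.
So Dairy3→S1 carries 30 crates.

30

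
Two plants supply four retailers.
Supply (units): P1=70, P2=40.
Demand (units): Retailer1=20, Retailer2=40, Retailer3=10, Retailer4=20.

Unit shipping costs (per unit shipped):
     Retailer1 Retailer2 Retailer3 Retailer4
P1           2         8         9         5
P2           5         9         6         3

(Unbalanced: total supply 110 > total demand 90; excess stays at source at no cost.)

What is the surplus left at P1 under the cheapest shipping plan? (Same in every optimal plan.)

10

Minimum-cost shipments:
  P1 to Retailer1: 20 × 2 = 40
  P1 to Retailer2: 40 × 8 = 320
  P2 to Retailer3: 10 × 6 = 60
  P2 to Retailer4: 20 × 3 = 60
Total cost = 480.
P1 ships 60 of its 70, leaving 10.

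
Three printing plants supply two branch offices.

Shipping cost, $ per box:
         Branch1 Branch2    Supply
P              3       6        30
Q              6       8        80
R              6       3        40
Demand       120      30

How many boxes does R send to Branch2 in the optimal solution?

30

The minimum-cost plan:
  P→Branch1: 30 × $3 = $90
  Q→Branch1: 80 × $6 = $480
  R→Branch1: 10 × $6 = $60
  R→Branch2: 30 × $3 = $90
Total cost = $720.
So R→Branch2 carries 30 boxes.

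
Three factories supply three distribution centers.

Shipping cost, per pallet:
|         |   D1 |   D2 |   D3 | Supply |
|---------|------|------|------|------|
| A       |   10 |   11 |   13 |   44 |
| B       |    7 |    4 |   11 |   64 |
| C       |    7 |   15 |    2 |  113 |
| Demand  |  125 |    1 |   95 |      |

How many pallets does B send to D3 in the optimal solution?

0

Optimal shipments:
  A->D1: 44 pallets
  B->D1: 63 pallets
  B->D2: 1 pallets
  C->D1: 18 pallets
  C->D3: 95 pallets
Total cost = 1201.
The route B→D3 is not used.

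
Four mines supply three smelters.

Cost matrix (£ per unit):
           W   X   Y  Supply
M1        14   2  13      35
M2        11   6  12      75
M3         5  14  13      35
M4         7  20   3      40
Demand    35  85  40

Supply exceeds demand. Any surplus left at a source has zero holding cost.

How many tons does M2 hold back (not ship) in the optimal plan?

Minimum-cost shipments:
  M1 to X: 35 tons
  M2 to X: 50 tons
  M3 to W: 35 tons
  M4 to Y: 40 tons
Total cost = £665.
M2 ships 50 of its 75, leaving 25.

25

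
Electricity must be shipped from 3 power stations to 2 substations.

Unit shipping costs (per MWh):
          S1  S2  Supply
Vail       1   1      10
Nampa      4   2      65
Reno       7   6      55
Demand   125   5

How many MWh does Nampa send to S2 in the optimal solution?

5

Optimal shipments:
  Vail to S1: 10 × 1 = 10
  Nampa to S1: 60 × 4 = 240
  Nampa to S2: 5 × 2 = 10
  Reno to S1: 55 × 7 = 385
Total cost = 645.
So Nampa→S2 carries 5 MWh.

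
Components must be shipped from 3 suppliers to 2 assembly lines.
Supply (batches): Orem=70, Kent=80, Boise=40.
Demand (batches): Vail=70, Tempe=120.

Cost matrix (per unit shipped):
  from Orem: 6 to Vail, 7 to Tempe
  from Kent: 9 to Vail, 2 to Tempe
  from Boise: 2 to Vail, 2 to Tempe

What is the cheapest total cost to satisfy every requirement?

One minimum-cost allocation:
  Orem–Vail: 70 × 6 = 420
  Kent–Tempe: 80 × 2 = 160
  Boise–Tempe: 40 × 2 = 80
Total = 420 + 160 + 80 = 660.
(Supply check: Orem ships 70; Kent ships 80; Boise ships 40.)

660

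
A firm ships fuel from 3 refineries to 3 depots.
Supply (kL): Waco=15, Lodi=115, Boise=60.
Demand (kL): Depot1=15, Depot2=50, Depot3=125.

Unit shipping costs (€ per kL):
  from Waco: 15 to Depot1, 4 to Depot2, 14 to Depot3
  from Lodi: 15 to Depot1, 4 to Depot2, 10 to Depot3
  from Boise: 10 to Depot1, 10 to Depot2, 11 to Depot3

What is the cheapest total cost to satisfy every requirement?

1645

Optimal allocation:
  Waco–Depot2: 15 kL
  Lodi–Depot2: 35 kL
  Lodi–Depot3: 80 kL
  Boise–Depot1: 15 kL
  Boise–Depot3: 45 kL
Total cost = €1645.
(Supply check: Waco ships 15; Lodi ships 115; Boise ships 60.)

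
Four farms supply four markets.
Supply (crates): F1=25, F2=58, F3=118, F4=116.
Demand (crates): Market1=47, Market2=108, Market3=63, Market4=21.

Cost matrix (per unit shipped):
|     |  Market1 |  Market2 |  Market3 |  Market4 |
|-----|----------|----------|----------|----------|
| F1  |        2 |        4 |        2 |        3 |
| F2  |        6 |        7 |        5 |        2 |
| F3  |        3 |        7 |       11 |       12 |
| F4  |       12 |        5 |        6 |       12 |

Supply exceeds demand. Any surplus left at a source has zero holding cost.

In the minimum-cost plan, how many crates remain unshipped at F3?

An optimal plan:
  F1->Market3: 25 × 2 = 50
  F2->Market3: 37 × 5 = 185
  F2->Market4: 21 × 2 = 42
  F3->Market1: 47 × 3 = 141
  F4->Market2: 108 × 5 = 540
  F4->Market3: 1 × 6 = 6
Total cost = 964.
F3 ships 47 of its 118, leaving 71.

71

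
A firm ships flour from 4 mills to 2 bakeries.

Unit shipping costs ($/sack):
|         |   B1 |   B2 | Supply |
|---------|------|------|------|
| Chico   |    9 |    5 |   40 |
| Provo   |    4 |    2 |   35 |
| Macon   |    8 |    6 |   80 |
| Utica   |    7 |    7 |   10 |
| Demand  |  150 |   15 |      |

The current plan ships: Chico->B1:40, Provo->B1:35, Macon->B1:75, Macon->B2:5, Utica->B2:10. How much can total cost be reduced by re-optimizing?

Current plan cost = 40·9 + 35·4 + 75·8 + 5·6 + 10·7 = $1200.
Optimal plan:
  Chico→B1: 25 × $9 = $225
  Chico→B2: 15 × $5 = $75
  Provo→B1: 35 × $4 = $140
  Macon→B1: 80 × $8 = $640
  Utica→B1: 10 × $7 = $70
Optimal cost = $1150.
Saving = 1200 − 1150 = $50.

50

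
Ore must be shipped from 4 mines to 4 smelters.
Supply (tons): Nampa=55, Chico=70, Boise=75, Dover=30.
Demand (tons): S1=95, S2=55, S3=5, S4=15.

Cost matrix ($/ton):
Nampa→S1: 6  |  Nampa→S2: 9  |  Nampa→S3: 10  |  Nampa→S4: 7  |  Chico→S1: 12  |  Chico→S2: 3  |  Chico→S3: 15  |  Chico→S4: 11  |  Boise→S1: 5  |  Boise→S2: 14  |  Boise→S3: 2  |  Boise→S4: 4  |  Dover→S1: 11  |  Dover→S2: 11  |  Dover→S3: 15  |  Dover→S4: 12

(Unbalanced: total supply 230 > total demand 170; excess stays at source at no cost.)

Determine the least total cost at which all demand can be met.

750

Optimal allocation:
  Nampa→S1: 40 × $6 = $240
  Chico→S2: 55 × $3 = $165
  Boise→S1: 55 × $5 = $275
  Boise→S3: 5 × $2 = $10
  Boise→S4: 15 × $4 = $60
Total = 240 + 165 + 275 + 10 + 60 = $750.
(Supply check: Nampa ships 40; Chico ships 55; Boise ships 75; Dover ships 0.)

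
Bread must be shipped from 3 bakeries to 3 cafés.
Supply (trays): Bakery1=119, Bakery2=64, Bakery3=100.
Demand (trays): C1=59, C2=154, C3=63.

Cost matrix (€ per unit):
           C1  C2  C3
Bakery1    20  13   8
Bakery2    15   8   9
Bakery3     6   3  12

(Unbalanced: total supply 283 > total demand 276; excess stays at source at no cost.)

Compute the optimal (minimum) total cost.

2130

An optimal shipping plan:
  Bakery1–C2: 49 × €13 = €637
  Bakery1–C3: 63 × €8 = €504
  Bakery2–C2: 64 × €8 = €512
  Bakery3–C1: 59 × €6 = €354
  Bakery3–C2: 41 × €3 = €123
Total = 637 + 504 + 512 + 354 + 123 = €2130.
(Supply check: Bakery1 ships 112; Bakery2 ships 64; Bakery3 ships 100.)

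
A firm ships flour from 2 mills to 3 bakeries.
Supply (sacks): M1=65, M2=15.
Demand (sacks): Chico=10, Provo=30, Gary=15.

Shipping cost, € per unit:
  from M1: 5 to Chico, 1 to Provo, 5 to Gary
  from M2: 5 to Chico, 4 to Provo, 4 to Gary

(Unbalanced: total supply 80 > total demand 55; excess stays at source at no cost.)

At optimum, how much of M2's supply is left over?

An optimal plan:
  M1→Chico: 10 × €5 = €50
  M1→Provo: 30 × €1 = €30
  M2→Gary: 15 × €4 = €60
Total cost = €140.
M2 ships 15 of its 15, leaving 0.

0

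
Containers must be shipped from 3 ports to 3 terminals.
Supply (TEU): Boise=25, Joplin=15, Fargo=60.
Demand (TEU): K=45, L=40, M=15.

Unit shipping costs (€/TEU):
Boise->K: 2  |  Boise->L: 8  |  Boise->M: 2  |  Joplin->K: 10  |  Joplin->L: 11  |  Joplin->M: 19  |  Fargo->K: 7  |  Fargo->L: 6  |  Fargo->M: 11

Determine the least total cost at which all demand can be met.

580

Optimal allocation:
  Boise–K: 10 TEU
  Boise–M: 15 TEU
  Joplin–K: 15 TEU
  Fargo–K: 20 TEU
  Fargo–L: 40 TEU
Total cost = €580.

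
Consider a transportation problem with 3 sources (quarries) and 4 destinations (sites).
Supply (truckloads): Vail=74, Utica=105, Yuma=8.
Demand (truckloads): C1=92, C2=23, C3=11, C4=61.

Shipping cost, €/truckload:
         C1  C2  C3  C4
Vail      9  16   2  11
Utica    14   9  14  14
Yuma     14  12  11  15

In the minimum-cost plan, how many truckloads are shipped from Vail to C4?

Solving gives:
  Vail→C1: 63 × €9 = €567
  Vail→C3: 11 × €2 = €22
  Utica→C1: 21 × €14 = €294
  Utica→C2: 23 × €9 = €207
  Utica→C4: 61 × €14 = €854
  Yuma→C1: 8 × €14 = €112
Total cost = €2056.
The route Vail→C4 is not used.

0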